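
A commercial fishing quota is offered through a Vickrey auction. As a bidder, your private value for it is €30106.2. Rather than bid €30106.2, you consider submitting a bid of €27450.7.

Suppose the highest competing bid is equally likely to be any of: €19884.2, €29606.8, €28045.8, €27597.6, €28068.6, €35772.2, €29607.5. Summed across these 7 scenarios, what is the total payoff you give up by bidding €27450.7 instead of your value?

The deviation costs you only when the competing bid falls strictly between €27450.7 and €30106.2; elsewhere both bids give the same outcome.
€19884.2: outcomes coincide → loss €0.
€29606.8: truthful payoff €499.4, deviation payoff €0 → loss €499.4.
€28045.8: truthful payoff €2060.4, deviation payoff €0 → loss €2060.4.
€27597.6: truthful payoff €2508.6, deviation payoff €0 → loss €2508.6.
€28068.6: truthful payoff €2037.6, deviation payoff €0 → loss €2037.6.
€35772.2: outcomes coincide → loss €0.
€29607.5: truthful payoff €498.7, deviation payoff €0 → loss €498.7.
Total loss = €499.4 + €2060.4 + €2508.6 + €2037.6 + €498.7 = €7604.7.

€7604.7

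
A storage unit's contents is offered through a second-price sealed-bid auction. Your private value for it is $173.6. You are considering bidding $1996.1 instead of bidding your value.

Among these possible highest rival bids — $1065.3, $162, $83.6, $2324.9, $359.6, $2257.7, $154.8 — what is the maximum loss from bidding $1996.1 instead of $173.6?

$1065.3: truthful gives $0, deviation gives −$891.7 → loss $891.7.
$162: same outcome either way → loss $0.
$83.6: same outcome either way → loss $0.
$2324.9: same outcome either way → loss $0.
$359.6: truthful gives $0, deviation gives −$186 → loss $186.
$2257.7: same outcome either way → loss $0.
$154.8: same outcome either way → loss $0.
Maximum loss: $891.7.

$891.7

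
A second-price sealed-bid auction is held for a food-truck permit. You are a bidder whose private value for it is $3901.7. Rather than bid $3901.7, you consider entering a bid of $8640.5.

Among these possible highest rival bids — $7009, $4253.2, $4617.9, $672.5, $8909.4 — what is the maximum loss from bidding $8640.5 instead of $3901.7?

$3107.3

$7009: truthful gives $0, deviation gives −$3107.3 → loss $3107.3.
$4253.2: truthful gives $0, deviation gives −$351.5 → loss $351.5.
$4617.9: truthful gives $0, deviation gives −$716.2 → loss $716.2.
$672.5: same outcome either way → loss $0.
$8909.4: same outcome either way → loss $0.
Maximum loss: $3107.3.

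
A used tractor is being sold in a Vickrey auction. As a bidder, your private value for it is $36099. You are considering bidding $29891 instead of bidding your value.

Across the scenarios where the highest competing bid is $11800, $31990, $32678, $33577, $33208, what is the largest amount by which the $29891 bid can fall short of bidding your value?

$11800: same outcome either way → loss $0.
$31990: truthful gives $4109, deviation gives $0 → loss $4109.
$32678: truthful gives $3421, deviation gives $0 → loss $3421.
$33577: truthful gives $2522, deviation gives $0 → loss $2522.
$33208: truthful gives $2891, deviation gives $0 → loss $2891.
Maximum loss: $4109.

$4109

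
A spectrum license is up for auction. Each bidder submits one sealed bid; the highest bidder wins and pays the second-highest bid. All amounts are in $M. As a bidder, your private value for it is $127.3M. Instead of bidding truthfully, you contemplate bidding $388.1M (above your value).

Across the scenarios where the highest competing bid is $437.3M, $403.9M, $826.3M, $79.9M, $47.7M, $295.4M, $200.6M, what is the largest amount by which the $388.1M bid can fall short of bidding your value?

$168.1M

$437.3M: same outcome either way → loss $0M.
$403.9M: same outcome either way → loss $0M.
$826.3M: same outcome either way → loss $0M.
$79.9M: same outcome either way → loss $0M.
$47.7M: same outcome either way → loss $0M.
$295.4M: truthful gives $0M, deviation gives −$168.1M → loss $168.1M.
$200.6M: truthful gives $0M, deviation gives −$73.3M → loss $73.3M.
Maximum loss: $168.1M.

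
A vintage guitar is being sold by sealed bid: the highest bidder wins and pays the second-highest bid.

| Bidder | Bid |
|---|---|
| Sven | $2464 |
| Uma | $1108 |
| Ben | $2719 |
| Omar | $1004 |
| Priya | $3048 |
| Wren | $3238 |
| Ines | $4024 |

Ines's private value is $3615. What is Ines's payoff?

$377

Highest bid: Ines at $4024, so Ines wins.
Second-highest bid: Wren at $3238 — that is the price the winner pays.
Ines's payoff = value − price = $3615 − $3238 = $377.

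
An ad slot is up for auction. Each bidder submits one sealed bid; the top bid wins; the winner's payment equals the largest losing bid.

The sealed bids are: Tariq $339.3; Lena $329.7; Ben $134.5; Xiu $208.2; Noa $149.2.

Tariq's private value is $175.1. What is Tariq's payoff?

−$154.6

Highest bid: Tariq at $339.3, so Tariq wins.
Second-highest bid: Lena at $329.7 — that is the price the winner pays.
Tariq's payoff = value − price = $175.1 − $329.7 = −$154.6.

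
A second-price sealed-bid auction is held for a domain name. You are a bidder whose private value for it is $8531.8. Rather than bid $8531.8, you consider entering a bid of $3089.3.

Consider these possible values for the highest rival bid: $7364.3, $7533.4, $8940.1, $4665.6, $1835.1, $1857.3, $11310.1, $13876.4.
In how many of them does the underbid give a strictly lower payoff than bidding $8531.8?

3

The deviation hurts exactly when the highest competing bid lies strictly between $3089.3 and $8531.8 — underbidding then forfeits a profitable win.
$7364.3: inside the interval → strictly worse (loss $1167.5).
$7533.4: inside the interval → strictly worse (loss $998.4).
$8940.1: above both → same outcome either way.
$4665.6: inside the interval → strictly worse (loss $3866.2).
$1835.1: below both → same outcome either way.
$1857.3: below both → same outcome either way.
$11310.1: above both → same outcome either way.
$13876.4: above both → same outcome either way.
Count: 3.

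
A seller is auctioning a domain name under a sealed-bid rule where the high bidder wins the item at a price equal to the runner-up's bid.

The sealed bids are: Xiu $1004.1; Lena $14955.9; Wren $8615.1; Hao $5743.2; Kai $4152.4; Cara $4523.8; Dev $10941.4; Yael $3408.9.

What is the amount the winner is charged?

Highest bid: Lena at $14955.9, so Lena wins.
Second-highest bid: Dev at $10941.4 — that is the price the winner pays.

$10941.4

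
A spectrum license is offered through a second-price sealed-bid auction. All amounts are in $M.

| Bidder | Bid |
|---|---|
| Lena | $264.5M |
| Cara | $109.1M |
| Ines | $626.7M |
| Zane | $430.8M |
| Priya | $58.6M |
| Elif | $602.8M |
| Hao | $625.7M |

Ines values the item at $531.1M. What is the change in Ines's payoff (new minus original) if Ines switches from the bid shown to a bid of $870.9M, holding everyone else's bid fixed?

$0M

The highest bid among the other bidders is $625.7M; Ines's bid doesn't change that.
Original bid $626.7M: Ines is highest, pays the top rival bid $625.7M; payoff $531.1M − $625.7M = −$94.6M.
Alternative bid $870.9M: Ines is highest, pays the top rival bid $625.7M; payoff $531.1M − $625.7M = −$94.6M.
Change in payoff = −$94.6M − (−$94.6M) = $0M.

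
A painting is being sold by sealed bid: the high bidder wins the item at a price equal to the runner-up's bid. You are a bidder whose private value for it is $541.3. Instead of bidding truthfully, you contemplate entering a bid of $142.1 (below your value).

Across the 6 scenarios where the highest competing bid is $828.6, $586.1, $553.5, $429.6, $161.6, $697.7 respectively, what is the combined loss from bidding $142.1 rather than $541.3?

$491.4

The deviation costs you only when the competing bid falls strictly between $142.1 and $541.3; elsewhere both bids give the same outcome.
$828.6: outcomes coincide → loss $0.
$586.1: outcomes coincide → loss $0.
$553.5: outcomes coincide → loss $0.
$429.6: truthful payoff $111.7, deviation payoff $0 → loss $111.7.
$161.6: truthful payoff $379.7, deviation payoff $0 → loss $379.7.
$697.7: outcomes coincide → loss $0.
Total loss = $111.7 + $379.7 = $491.4.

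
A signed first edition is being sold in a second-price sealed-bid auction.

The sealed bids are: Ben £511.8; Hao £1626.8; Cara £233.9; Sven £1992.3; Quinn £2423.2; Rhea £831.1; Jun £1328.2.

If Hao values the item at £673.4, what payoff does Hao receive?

£0

Highest bid: Quinn at £2423.2, so Quinn wins.
Second-highest bid: Sven at £1992.3 — that is the price the winner pays.
Hao did not win, so Hao pays nothing and receives nothing: payoff £0.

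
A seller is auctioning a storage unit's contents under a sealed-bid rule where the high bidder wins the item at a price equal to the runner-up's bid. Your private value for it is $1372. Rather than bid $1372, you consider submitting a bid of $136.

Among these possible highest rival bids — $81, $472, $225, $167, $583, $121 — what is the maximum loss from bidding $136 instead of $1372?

$81: same outcome either way → loss $0.
$472: truthful gives $900, deviation gives $0 → loss $900.
$225: truthful gives $1147, deviation gives $0 → loss $1147.
$167: truthful gives $1205, deviation gives $0 → loss $1205.
$583: truthful gives $789, deviation gives $0 → loss $789.
$121: same outcome either way → loss $0.
Maximum loss: $1205.

$1205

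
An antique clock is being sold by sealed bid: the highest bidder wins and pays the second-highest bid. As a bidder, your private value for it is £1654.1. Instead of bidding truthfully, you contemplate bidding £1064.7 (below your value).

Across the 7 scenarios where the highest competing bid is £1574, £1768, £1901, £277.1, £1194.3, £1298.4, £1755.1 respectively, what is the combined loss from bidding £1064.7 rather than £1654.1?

The deviation costs you only when the competing bid falls strictly between £1064.7 and £1654.1; elsewhere both bids give the same outcome.
£1574: truthful payoff £80.1, deviation payoff £0 → loss £80.1.
£1768: outcomes coincide → loss £0.
£1901: outcomes coincide → loss £0.
£277.1: outcomes coincide → loss £0.
£1194.3: truthful payoff £459.8, deviation payoff £0 → loss £459.8.
£1298.4: truthful payoff £355.7, deviation payoff £0 → loss £355.7.
£1755.1: outcomes coincide → loss £0.
Total loss = £80.1 + £459.8 + £355.7 = £895.6.

£895.6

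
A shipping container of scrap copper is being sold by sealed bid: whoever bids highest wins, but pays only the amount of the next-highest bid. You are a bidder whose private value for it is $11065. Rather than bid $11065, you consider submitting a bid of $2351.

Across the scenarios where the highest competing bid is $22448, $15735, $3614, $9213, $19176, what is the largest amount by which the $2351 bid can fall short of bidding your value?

$22448: same outcome either way → loss $0.
$15735: same outcome either way → loss $0.
$3614: truthful gives $7451, deviation gives $0 → loss $7451.
$9213: truthful gives $1852, deviation gives $0 → loss $1852.
$19176: same outcome either way → loss $0.
Maximum loss: $7451.

$7451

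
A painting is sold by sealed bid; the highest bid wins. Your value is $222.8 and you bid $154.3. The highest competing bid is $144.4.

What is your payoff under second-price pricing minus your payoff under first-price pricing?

$9.9

You have the highest bid, so you win under either rule.
Second-price: pay $144.4 → payoff $78.4.
First-price: pay your own bid $154.3 → payoff $68.5.
Difference = $78.4 − ($68.5) = $9.9.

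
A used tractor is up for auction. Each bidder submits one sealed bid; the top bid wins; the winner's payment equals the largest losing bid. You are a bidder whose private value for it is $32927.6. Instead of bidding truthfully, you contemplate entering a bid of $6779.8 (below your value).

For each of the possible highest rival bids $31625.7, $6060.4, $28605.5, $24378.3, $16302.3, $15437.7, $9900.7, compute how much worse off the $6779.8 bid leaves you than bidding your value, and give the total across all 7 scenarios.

The deviation costs you only when the competing bid falls strictly between $6779.8 and $32927.6; elsewhere both bids give the same outcome.
$31625.7: truthful payoff $1301.9, deviation payoff $0 → loss $1301.9.
$6060.4: outcomes coincide → loss $0.
$28605.5: truthful payoff $4322.1, deviation payoff $0 → loss $4322.1.
$24378.3: truthful payoff $8549.3, deviation payoff $0 → loss $8549.3.
$16302.3: truthful payoff $16625.3, deviation payoff $0 → loss $16625.3.
$15437.7: truthful payoff $17489.9, deviation payoff $0 → loss $17489.9.
$9900.7: truthful payoff $23026.9, deviation payoff $0 → loss $23026.9.
Total loss = $1301.9 + $4322.1 + $8549.3 + $16625.3 + $17489.9 + $23026.9 = $71315.4.

$71315.4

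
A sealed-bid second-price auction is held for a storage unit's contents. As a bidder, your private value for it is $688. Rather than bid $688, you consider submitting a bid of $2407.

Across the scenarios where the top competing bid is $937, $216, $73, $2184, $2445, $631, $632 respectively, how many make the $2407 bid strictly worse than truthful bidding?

2

The deviation hurts exactly when the highest competing bid lies strictly between $688 and $2407 — overbidding then wins at a price above your value.
$937: inside the interval → strictly worse (loss $249).
$216: below both → same outcome either way.
$73: below both → same outcome either way.
$2184: inside the interval → strictly worse (loss $1496).
$2445: above both → same outcome either way.
$631: below both → same outcome either way.
$632: below both → same outcome either way.
Count: 2.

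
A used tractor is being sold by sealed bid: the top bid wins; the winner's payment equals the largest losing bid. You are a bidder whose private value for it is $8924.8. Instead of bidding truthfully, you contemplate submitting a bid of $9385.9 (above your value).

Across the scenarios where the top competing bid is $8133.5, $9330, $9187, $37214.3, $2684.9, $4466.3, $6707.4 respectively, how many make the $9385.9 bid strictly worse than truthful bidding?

The deviation hurts exactly when the highest competing bid lies strictly between $8924.8 and $9385.9 — overbidding then wins at a price above your value.
$8133.5: below both → same outcome either way.
$9330: inside the interval → strictly worse (loss $405.2).
$9187: inside the interval → strictly worse (loss $262.2).
$37214.3: above both → same outcome either way.
$2684.9: below both → same outcome either way.
$4466.3: below both → same outcome either way.
$6707.4: below both → same outcome either way.
Count: 2.

2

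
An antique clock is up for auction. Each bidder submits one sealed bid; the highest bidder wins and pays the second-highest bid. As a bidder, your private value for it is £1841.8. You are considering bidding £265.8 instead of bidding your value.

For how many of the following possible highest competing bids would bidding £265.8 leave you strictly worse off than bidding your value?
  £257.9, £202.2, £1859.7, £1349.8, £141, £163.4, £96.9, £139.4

1

The deviation hurts exactly when the highest competing bid lies strictly between £265.8 and £1841.8 — underbidding then forfeits a profitable win.
£257.9: below both → same outcome either way.
£202.2: below both → same outcome either way.
£1859.7: above both → same outcome either way.
£1349.8: inside the interval → strictly worse (loss £492).
£141: below both → same outcome either way.
£163.4: below both → same outcome either way.
£96.9: below both → same outcome either way.
£139.4: below both → same outcome either way.
Count: 1.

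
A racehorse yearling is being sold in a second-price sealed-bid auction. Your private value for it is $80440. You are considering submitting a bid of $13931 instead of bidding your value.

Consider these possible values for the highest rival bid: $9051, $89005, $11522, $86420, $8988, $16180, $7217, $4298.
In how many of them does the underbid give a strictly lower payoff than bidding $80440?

The deviation hurts exactly when the highest competing bid lies strictly between $13931 and $80440 — underbidding then forfeits a profitable win.
$9051: below both → same outcome either way.
$89005: above both → same outcome either way.
$11522: below both → same outcome either way.
$86420: above both → same outcome either way.
$8988: below both → same outcome either way.
$16180: inside the interval → strictly worse (loss $64260).
$7217: below both → same outcome either way.
$4298: below both → same outcome either way.
Count: 1.

1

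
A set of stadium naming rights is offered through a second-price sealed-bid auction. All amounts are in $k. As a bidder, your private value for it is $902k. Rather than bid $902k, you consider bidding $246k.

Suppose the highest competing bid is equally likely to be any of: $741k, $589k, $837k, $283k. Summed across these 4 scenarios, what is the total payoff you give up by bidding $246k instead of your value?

The deviation costs you only when the competing bid falls strictly between $246k and $902k; elsewhere both bids give the same outcome.
$741k: truthful payoff $161k, deviation payoff $0k → loss $161k.
$589k: truthful payoff $313k, deviation payoff $0k → loss $313k.
$837k: truthful payoff $65k, deviation payoff $0k → loss $65k.
$283k: truthful payoff $619k, deviation payoff $0k → loss $619k.
Total loss = $161k + $313k + $65k + $619k = $1158k.
Truthful bidding weakly dominates here: raising your bid can only win items priced above your value, and lowering it can only forfeit items priced below.

$1158k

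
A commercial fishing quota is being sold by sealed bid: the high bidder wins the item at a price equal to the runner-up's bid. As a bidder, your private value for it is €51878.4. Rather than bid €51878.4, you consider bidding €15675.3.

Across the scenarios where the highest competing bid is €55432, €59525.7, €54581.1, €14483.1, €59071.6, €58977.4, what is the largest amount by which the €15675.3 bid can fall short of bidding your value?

€55432: same outcome either way → loss €0.
€59525.7: same outcome either way → loss €0.
€54581.1: same outcome either way → loss €0.
€14483.1: same outcome either way → loss €0.
€59071.6: same outcome either way → loss €0.
€58977.4: same outcome either way → loss €0.
Maximum loss: €0.

€0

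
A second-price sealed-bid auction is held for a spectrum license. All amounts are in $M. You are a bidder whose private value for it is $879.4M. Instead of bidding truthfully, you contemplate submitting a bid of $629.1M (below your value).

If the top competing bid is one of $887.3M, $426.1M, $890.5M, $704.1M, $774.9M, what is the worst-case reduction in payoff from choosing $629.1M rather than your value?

$175.3M

$887.3M: same outcome either way → loss $0M.
$426.1M: same outcome either way → loss $0M.
$890.5M: same outcome either way → loss $0M.
$704.1M: truthful gives $175.3M, deviation gives $0M → loss $175.3M.
$774.9M: truthful gives $104.5M, deviation gives $0M → loss $104.5M.
Maximum loss: $175.3M.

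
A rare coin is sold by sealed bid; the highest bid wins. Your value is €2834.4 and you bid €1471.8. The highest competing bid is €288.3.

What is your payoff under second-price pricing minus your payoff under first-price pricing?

You have the highest bid, so you win under either rule.
Second-price: pay €288.3 → payoff €2546.1.
First-price: pay your own bid €1471.8 → payoff €1362.6.
Difference = €2546.1 − (€1362.6) = €1183.5.

€1183.5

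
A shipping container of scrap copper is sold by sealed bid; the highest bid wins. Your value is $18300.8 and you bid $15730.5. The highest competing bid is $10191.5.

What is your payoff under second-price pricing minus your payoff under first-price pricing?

$5539

You have the highest bid, so you win under either rule.
Second-price: pay $10191.5 → payoff $8109.3.
First-price: pay your own bid $15730.5 → payoff $2570.3.
Difference = $8109.3 − ($2570.3) = $5539.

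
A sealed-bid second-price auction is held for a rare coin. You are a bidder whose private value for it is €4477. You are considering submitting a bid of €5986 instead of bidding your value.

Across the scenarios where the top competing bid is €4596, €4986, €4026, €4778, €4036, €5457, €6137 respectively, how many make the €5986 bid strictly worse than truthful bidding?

The deviation hurts exactly when the highest competing bid lies strictly between €4477 and €5986 — overbidding then wins at a price above your value.
€4596: inside the interval → strictly worse (loss €119).
€4986: inside the interval → strictly worse (loss €509).
€4026: below both → same outcome either way.
€4778: inside the interval → strictly worse (loss €301).
€4036: below both → same outcome either way.
€5457: inside the interval → strictly worse (loss €980).
€6137: above both → same outcome either way.
Count: 4.

4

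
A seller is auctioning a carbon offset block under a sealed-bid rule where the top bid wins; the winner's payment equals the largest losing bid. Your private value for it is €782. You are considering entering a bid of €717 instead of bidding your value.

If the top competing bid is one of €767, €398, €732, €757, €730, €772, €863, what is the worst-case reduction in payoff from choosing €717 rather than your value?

€767: truthful gives €15, deviation gives €0 → loss €15.
€398: same outcome either way → loss €0.
€732: truthful gives €50, deviation gives €0 → loss €50.
€757: truthful gives €25, deviation gives €0 → loss €25.
€730: truthful gives €52, deviation gives €0 → loss €52.
€772: truthful gives €10, deviation gives €0 → loss €10.
€863: same outcome either way → loss €0.
Maximum loss: €52.

€52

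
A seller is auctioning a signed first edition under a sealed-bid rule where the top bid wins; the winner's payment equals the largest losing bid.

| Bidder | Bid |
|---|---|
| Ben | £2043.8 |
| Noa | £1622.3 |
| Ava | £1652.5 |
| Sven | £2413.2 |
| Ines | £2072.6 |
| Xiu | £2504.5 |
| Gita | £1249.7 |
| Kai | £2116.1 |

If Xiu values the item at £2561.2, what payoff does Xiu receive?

Highest bid: Xiu at £2504.5, so Xiu wins.
Second-highest bid: Sven at £2413.2 — that is the price the winner pays.
Xiu's payoff = value − price = £2561.2 − £2413.2 = £148.

£148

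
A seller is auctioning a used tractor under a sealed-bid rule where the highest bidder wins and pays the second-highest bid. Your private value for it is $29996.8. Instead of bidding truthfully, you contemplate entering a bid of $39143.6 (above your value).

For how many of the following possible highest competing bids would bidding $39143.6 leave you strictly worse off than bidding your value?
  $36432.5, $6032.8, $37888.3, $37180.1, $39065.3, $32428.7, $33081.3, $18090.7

The deviation hurts exactly when the highest competing bid lies strictly between $29996.8 and $39143.6 — overbidding then wins at a price above your value.
$36432.5: inside the interval → strictly worse (loss $6435.7).
$6032.8: below both → same outcome either way.
$37888.3: inside the interval → strictly worse (loss $7891.5).
$37180.1: inside the interval → strictly worse (loss $7183.3).
$39065.3: inside the interval → strictly worse (loss $9068.5).
$32428.7: inside the interval → strictly worse (loss $2431.9).
$33081.3: inside the interval → strictly worse (loss $3084.5).
$18090.7: below both → same outcome either way.
Count: 6.

6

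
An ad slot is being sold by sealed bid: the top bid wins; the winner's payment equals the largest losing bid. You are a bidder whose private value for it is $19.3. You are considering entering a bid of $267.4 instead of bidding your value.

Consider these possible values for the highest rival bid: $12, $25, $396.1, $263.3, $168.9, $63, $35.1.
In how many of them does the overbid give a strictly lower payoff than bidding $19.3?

The deviation hurts exactly when the highest competing bid lies strictly between $19.3 and $267.4 — overbidding then wins at a price above your value.
$12: below both → same outcome either way.
$25: inside the interval → strictly worse (loss $5.7).
$396.1: above both → same outcome either way.
$263.3: inside the interval → strictly worse (loss $244).
$168.9: inside the interval → strictly worse (loss $149.6).
$63: inside the interval → strictly worse (loss $43.7).
$35.1: inside the interval → strictly worse (loss $15.8).
Count: 5.

5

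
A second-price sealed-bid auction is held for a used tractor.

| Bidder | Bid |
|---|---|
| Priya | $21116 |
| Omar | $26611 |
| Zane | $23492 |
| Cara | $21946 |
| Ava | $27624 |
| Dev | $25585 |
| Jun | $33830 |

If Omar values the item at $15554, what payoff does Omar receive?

Highest bid: Jun at $33830, so Jun wins.
Second-highest bid: Ava at $27624 — that is the price the winner pays.
Omar did not win, so Omar pays nothing and receives nothing: payoff $0.

$0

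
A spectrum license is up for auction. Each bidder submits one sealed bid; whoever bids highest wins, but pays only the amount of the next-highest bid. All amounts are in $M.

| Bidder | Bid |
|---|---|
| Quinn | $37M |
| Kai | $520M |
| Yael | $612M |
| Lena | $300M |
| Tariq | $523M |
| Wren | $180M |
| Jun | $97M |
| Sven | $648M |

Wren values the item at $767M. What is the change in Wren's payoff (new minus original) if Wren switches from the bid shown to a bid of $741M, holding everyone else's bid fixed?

$119M

The highest bid among the other bidders is $648M; Wren's bid doesn't change that.
Original bid $180M: Wren is not highest (top rival bid is $648M); payoff $0M.
Alternative bid $741M: Wren is highest, pays the top rival bid $648M; payoff $767M − $648M = $119M.
Change in payoff = $119M − ($0M) = $119M.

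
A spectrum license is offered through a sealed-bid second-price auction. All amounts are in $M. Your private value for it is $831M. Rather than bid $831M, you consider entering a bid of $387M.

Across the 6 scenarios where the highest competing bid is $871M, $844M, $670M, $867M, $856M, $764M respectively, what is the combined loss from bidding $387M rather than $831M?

$228M

The deviation costs you only when the competing bid falls strictly between $387M and $831M; elsewhere both bids give the same outcome.
$871M: outcomes coincide → loss $0M.
$844M: outcomes coincide → loss $0M.
$670M: truthful payoff $161M, deviation payoff $0M → loss $161M.
$867M: outcomes coincide → loss $0M.
$856M: outcomes coincide → loss $0M.
$764M: truthful payoff $67M, deviation payoff $0M → loss $67M.
Total loss = $161M + $67M = $228M.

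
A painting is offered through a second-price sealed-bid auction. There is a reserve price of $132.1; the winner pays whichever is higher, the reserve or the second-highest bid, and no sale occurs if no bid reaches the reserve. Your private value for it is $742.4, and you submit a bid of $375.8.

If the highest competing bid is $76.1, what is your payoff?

Your bid $375.8 is the highest and exceeds the reserve.
Price = max(second-highest bid, reserve) = max($76.1, $132.1) = $132.1.
Payoff = $742.4 − $132.1 = $610.3.

$610.3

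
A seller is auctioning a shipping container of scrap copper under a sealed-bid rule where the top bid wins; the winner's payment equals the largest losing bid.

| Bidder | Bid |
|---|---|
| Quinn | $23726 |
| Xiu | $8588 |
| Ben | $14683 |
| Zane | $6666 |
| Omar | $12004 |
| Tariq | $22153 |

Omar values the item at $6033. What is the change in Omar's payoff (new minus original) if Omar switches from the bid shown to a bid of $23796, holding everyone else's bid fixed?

The highest bid among the other bidders is $23726; Omar's bid doesn't change that.
Original bid $12004: Omar is not highest (top rival bid is $23726); payoff $0.
Alternative bid $23796: Omar is highest, pays the top rival bid $23726; payoff $6033 − $23726 = −$17693.
Change in payoff = −$17693 − ($0) = −$17693.

−$17693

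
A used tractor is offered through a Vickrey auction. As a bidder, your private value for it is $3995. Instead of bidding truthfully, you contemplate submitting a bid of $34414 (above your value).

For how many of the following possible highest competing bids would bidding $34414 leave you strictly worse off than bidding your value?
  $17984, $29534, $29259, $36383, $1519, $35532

The deviation hurts exactly when the highest competing bid lies strictly between $3995 and $34414 — overbidding then wins at a price above your value.
$17984: inside the interval → strictly worse (loss $13989).
$29534: inside the interval → strictly worse (loss $25539).
$29259: inside the interval → strictly worse (loss $25264).
$36383: above both → same outcome either way.
$1519: below both → same outcome either way.
$35532: above both → same outcome either way.
Count: 3.

3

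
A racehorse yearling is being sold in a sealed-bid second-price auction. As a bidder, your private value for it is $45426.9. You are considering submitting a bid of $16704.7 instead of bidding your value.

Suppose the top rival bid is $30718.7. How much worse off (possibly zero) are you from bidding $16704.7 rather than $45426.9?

Bidding your value $45426.9: you win (since $45426.9 > $30718.7) and pay $30718.7. Payoff $14708.2.
Bidding $16704.7: you lose. Payoff $0.
The competing bid $30718.7 lies between your shaded bid and your value, so underbidding forfeits an item you could have won at a profitable price.
Loss from deviating = $14708.2 − ($0) = $14708.2.

$14708.2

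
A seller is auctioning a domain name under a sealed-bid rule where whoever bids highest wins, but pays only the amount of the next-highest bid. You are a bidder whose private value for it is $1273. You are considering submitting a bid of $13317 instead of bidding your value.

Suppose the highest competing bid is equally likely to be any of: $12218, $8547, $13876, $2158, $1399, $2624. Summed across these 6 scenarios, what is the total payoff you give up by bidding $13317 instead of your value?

$20581

The deviation costs you only when the competing bid falls strictly between $1273 and $13317; elsewhere both bids give the same outcome.
$12218: truthful payoff $0, deviation payoff −$10945 → loss $10945.
$8547: truthful payoff $0, deviation payoff −$7274 → loss $7274.
$13876: outcomes coincide → loss $0.
$2158: truthful payoff $0, deviation payoff −$885 → loss $885.
$1399: truthful payoff $0, deviation payoff −$126 → loss $126.
$2624: truthful payoff $0, deviation payoff −$1351 → loss $1351.
Total loss = $10945 + $7274 + $885 + $126 + $1351 = $20581.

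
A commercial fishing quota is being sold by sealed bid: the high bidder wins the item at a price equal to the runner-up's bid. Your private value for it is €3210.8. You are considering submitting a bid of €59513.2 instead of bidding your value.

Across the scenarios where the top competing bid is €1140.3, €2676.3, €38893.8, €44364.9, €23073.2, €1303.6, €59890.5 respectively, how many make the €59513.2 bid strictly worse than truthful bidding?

The deviation hurts exactly when the highest competing bid lies strictly between €3210.8 and €59513.2 — overbidding then wins at a price above your value.
€1140.3: below both → same outcome either way.
€2676.3: below both → same outcome either way.
€38893.8: inside the interval → strictly worse (loss €35683).
€44364.9: inside the interval → strictly worse (loss €41154.1).
€23073.2: inside the interval → strictly worse (loss €19862.4).
€1303.6: below both → same outcome either way.
€59890.5: above both → same outcome either way.
Count: 3.

3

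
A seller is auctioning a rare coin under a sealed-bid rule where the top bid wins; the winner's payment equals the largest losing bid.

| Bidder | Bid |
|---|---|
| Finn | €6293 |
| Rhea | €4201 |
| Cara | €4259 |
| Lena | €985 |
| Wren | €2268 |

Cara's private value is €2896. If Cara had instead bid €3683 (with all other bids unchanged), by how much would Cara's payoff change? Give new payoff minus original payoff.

€0

The highest bid among the other bidders is €6293; Cara's bid doesn't change that.
Original bid €4259: Cara is not highest (top rival bid is €6293); payoff €0.
Alternative bid €3683: Cara is not highest (top rival bid is €6293); payoff €0.
Change in payoff = €0 − (€0) = €0.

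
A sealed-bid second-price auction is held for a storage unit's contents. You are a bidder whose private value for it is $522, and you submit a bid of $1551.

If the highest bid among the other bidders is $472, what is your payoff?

$50

Your bid $1551 exceeds the highest competing bid $472, so you win.
In a second-price auction the winner pays the second-highest bid, $472.
Payoff = value − price = $522 − $472 = $50.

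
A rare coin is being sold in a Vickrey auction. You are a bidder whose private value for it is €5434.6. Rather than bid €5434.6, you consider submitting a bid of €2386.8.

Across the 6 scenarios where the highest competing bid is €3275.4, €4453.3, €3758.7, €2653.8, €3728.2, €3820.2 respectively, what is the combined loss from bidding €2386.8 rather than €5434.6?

€10918

The deviation costs you only when the competing bid falls strictly between €2386.8 and €5434.6; elsewhere both bids give the same outcome.
€3275.4: truthful payoff €2159.2, deviation payoff €0 → loss €2159.2.
€4453.3: truthful payoff €981.3, deviation payoff €0 → loss €981.3.
€3758.7: truthful payoff €1675.9, deviation payoff €0 → loss €1675.9.
€2653.8: truthful payoff €2780.8, deviation payoff €0 → loss €2780.8.
€3728.2: truthful payoff €1706.4, deviation payoff €0 → loss €1706.4.
€3820.2: truthful payoff €1614.4, deviation payoff €0 → loss €1614.4.
Total loss = €2159.2 + €981.3 + €1675.9 + €2780.8 + €1706.4 + €1614.4 = €10918.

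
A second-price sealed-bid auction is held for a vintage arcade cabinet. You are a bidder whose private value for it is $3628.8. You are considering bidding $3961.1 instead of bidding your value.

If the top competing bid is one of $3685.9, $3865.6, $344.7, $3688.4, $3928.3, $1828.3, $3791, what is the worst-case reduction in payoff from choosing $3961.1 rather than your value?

$3685.9: truthful gives $0, deviation gives −$57.1 → loss $57.1.
$3865.6: truthful gives $0, deviation gives −$236.8 → loss $236.8.
$344.7: same outcome either way → loss $0.
$3688.4: truthful gives $0, deviation gives −$59.6 → loss $59.6.
$3928.3: truthful gives $0, deviation gives −$299.5 → loss $299.5.
$1828.3: same outcome either way → loss $0.
$3791: truthful gives $0, deviation gives −$162.2 → loss $162.2.
Maximum loss: $299.5.

$299.5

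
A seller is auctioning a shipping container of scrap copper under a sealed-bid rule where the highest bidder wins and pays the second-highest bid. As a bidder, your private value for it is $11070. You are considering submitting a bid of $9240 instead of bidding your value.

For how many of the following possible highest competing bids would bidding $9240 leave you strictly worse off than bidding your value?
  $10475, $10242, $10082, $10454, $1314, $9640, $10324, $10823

The deviation hurts exactly when the highest competing bid lies strictly between $9240 and $11070 — underbidding then forfeits a profitable win.
$10475: inside the interval → strictly worse (loss $595).
$10242: inside the interval → strictly worse (loss $828).
$10082: inside the interval → strictly worse (loss $988).
$10454: inside the interval → strictly worse (loss $616).
$1314: below both → same outcome either way.
$9640: inside the interval → strictly worse (loss $1430).
$10324: inside the interval → strictly worse (loss $746).
$10823: inside the interval → strictly worse (loss $247).
Count: 7.

7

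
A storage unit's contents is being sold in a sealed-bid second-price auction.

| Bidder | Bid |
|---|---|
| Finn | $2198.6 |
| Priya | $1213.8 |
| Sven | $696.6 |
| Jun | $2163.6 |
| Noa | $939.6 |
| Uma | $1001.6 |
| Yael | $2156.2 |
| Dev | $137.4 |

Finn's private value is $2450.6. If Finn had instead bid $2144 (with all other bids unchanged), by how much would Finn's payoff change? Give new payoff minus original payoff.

The highest bid among the other bidders is $2163.6; Finn's bid doesn't change that.
Original bid $2198.6: Finn is highest, pays the top rival bid $2163.6; payoff $2450.6 − $2163.6 = $287.
Alternative bid $2144: Finn is not highest (top rival bid is $2163.6); payoff $0.
Change in payoff = $0 − ($287) = −$287.

−$287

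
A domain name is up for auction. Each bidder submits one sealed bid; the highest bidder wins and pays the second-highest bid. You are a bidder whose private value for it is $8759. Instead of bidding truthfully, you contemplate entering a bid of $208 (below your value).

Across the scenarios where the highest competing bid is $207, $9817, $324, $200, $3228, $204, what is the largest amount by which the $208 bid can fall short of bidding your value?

$207: same outcome either way → loss $0.
$9817: same outcome either way → loss $0.
$324: truthful gives $8435, deviation gives $0 → loss $8435.
$200: same outcome either way → loss $0.
$3228: truthful gives $5531, deviation gives $0 → loss $5531.
$204: same outcome either way → loss $0.
Maximum loss: $8435.

$8435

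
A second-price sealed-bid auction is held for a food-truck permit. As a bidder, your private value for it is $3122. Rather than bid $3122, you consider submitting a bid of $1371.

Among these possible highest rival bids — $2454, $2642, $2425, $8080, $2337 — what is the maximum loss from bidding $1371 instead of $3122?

$785

$2454: truthful gives $668, deviation gives $0 → loss $668.
$2642: truthful gives $480, deviation gives $0 → loss $480.
$2425: truthful gives $697, deviation gives $0 → loss $697.
$8080: same outcome either way → loss $0.
$2337: truthful gives $785, deviation gives $0 → loss $785.
Maximum loss: $785.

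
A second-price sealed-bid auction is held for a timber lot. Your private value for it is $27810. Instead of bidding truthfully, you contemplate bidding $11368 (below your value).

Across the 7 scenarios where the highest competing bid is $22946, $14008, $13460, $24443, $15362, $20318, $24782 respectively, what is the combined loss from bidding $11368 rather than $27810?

$59351

The deviation costs you only when the competing bid falls strictly between $11368 and $27810; elsewhere both bids give the same outcome.
$22946: truthful payoff $4864, deviation payoff $0 → loss $4864.
$14008: truthful payoff $13802, deviation payoff $0 → loss $13802.
$13460: truthful payoff $14350, deviation payoff $0 → loss $14350.
$24443: truthful payoff $3367, deviation payoff $0 → loss $3367.
$15362: truthful payoff $12448, deviation payoff $0 → loss $12448.
$20318: truthful payoff $7492, deviation payoff $0 → loss $7492.
$24782: truthful payoff $3028, deviation payoff $0 → loss $3028.
Total loss = $4864 + $13802 + $14350 + $3367 + $12448 + $7492 + $3028 = $59351.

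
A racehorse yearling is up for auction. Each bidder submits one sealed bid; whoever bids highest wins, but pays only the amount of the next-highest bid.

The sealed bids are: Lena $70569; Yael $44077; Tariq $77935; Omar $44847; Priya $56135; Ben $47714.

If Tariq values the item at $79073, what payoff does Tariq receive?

$8504

Highest bid: Tariq at $77935, so Tariq wins.
Second-highest bid: Lena at $70569 — that is the price the winner pays.
Tariq's payoff = value − price = $79073 − $70569 = $8504.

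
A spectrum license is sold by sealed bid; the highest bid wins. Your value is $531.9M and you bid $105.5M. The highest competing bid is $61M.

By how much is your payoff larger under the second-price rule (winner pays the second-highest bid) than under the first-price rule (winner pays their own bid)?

$44.5M

You have the highest bid, so you win under either rule.
Second-price: pay $61M → payoff $470.9M.
First-price: pay your own bid $105.5M → payoff $426.4M.
Difference = $470.9M − ($426.4M) = $44.5M.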